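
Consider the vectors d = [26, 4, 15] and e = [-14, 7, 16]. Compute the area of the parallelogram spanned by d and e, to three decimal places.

670.970

i: 4·16 - 15·7 = 64 - 105 = -41
j: 15·(-14) - 26·16 = -210 - 416 = -626
k: 26·7 - 4·(-14) = 182 - (-56) = 238
d × e = (-41, -626, 238)
|d × e| = √((-41)² + (-626)² + 238²) = √450201 ≈ 670.9702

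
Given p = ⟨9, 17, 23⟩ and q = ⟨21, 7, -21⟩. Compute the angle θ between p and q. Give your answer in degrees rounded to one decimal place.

p · q = 9·21 + 17·7 + 23·(-21) = 189 + 119 - 483 = -175
|p|² = 81 + 289 + 529 = 899,  |p| = √899 ≈ 29.983329
|q|² = 441 + 49 + 441 = 931,  |q| = √931 ≈ 30.512293
cos θ = -175 / (29.983329 · 30.512293) ≈ -0.19129
θ = arccos(-0.19129) ≈ 101.0°

101.0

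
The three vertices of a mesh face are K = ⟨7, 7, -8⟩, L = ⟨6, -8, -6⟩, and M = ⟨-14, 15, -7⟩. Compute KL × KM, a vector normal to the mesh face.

(-31, -41, -323)

KL = (-1, -15, 2)
KM = (-21, 8, 1)
i: (-15)·1 - 2·8 = -15 - 16 = -31
j: 2·(-21) - (-1)·1 = -42 - (-1) = -41
k: (-1)·8 - (-15)·(-21) = -8 - 315 = -323
KL × KM = (-31, -41, -323)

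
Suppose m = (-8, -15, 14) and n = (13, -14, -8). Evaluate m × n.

i: (-15)·(-8) - 14·(-14) = 120 - (-196) = 316
j: 14·13 - (-8)·(-8) = 182 - 64 = 118
k: (-8)·(-14) - (-15)·13 = 112 - (-195) = 307
m × n = (316, 118, 307)

(316, 118, 307)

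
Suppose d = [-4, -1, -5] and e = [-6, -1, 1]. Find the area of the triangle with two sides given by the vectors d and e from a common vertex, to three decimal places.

17.292

i: (-1)·1 - (-5)·(-1) = -1 - 5 = -6
j: (-5)·(-6) - (-4)·1 = 30 - (-4) = 34
k: (-4)·(-1) - (-1)·(-6) = 4 - 6 = -2
d × e = (-6, 34, -2)
|d × e| = √((-6)² + 34² + (-2)²) = √1196 ≈ 34.5832
area = ½ · 34.5832 ≈ 17.292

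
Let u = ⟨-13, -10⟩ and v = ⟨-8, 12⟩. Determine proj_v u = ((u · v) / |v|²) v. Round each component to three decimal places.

u · v = (-13)·(-8) + (-10)·12 = 104 - 120 = -16
|v|² = 64 + 144 = 208
proj_v u = (-16/208) · (-8, 12) ≈ (0.615, -0.923)

(0.615, -0.923)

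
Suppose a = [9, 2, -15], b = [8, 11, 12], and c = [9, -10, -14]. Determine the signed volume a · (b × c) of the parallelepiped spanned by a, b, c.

2819

b × c:
i: 11·(-14) - 12·(-10) = -154 - (-120) = -34
j: 12·9 - 8·(-14) = 108 - (-112) = 220
k: 8·(-10) - 11·9 = -80 - 99 = -179
b × c = (-34, 220, -179)
a · (b × c) = 9·(-34) + 2·220 + (-15)·(-179) = -306 + 440 + 2685 = 2819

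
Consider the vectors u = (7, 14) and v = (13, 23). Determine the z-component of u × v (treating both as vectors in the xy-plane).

7·23 - 14·13 = 161 - 182 = -21

-21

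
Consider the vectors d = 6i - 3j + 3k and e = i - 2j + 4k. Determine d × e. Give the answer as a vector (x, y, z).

i: (-3)·4 - 3·(-2) = -12 - (-6) = -6
j: 3·1 - 6·4 = 3 - 24 = -21
k: 6·(-2) - (-3)·1 = -12 - (-3) = -9
d × e = (-6, -21, -9)

(-6, -21, -9)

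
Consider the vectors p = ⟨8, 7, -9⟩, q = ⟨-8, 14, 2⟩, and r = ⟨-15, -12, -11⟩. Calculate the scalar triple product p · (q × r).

-4620

q × r:
i: 14·(-11) - 2·(-12) = -154 - (-24) = -130
j: 2·(-15) - (-8)·(-11) = -30 - 88 = -118
k: (-8)·(-12) - 14·(-15) = 96 - (-210) = 306
q × r = (-130, -118, 306)
p · (q × r) = 8·(-130) + 7·(-118) + (-9)·306 = -1040 - 826 - 2754 = -4620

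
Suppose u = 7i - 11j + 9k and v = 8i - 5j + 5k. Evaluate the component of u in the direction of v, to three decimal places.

u · v = 7·8 + (-11)·(-5) + 9·5 = 56 + 55 + 45 = 156
|v| = √(64 + 25 + 25) = √114 ≈ 10.6771
comp_v u = 156 / √114 ≈ 14.611

14.611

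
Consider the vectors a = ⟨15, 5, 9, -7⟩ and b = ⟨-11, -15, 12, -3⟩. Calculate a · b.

-111

a · b = 15·(-11) + 5·(-15) + 9·12 + (-7)·(-3) = -165 - 75 + 108 + 21 = -111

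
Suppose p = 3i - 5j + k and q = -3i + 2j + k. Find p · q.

-18

p · q = 3·(-3) + (-5)·2 + 1·1 = -9 - 10 + 1 = -18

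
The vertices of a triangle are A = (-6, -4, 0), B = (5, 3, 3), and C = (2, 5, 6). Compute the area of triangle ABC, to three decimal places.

30.976

AB = (11, 7, 3),  AC = (8, 9, 6)
i: 7·6 - 3·9 = 42 - 27 = 15
j: 3·8 - 11·6 = 24 - 66 = -42
k: 11·9 - 7·8 = 99 - 56 = 43
AB × AC = (15, -42, 43)
|AB × AC| = √3838 ≈ 61.9516
area = ½ · 61.9516 ≈ 30.976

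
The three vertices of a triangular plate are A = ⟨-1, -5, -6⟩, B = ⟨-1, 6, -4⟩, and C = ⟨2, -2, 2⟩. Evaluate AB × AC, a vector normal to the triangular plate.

AB = (0, 11, 2)
AC = (3, 3, 8)
i: 11·8 - 2·3 = 88 - 6 = 82
j: 2·3 - 0·8 = 6 - 0 = 6
k: 0·3 - 11·3 = 0 - 33 = -33
AB × AC = (82, 6, -33)

(82, 6, -33)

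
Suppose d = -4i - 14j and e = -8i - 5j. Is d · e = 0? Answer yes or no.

no

d · e = (-4)·(-8) + (-14)·(-5) = 32 + 70 = 102
Nonzero, so the vectors are not orthogonal.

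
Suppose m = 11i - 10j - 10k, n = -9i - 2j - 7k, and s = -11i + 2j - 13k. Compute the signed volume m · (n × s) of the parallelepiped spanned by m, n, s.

1240

n × s:
i: (-2)·(-13) - (-7)·2 = 26 - (-14) = 40
j: (-7)·(-11) - (-9)·(-13) = 77 - 117 = -40
k: (-9)·2 - (-2)·(-11) = -18 - 22 = -40
n × s = (40, -40, -40)
m · (n × s) = 11·40 + (-10)·(-40) + (-10)·(-40) = 440 + 400 + 400 = 1240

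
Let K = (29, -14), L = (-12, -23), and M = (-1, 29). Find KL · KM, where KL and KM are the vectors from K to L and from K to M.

843

KL = L − K = (-41, -9)
KM = M − K = (-30, 43)
KL · KM = (-41)·(-30) + (-9)·43 = 1230 - 387 = 843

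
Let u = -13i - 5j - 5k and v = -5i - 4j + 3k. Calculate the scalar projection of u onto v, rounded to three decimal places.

u · v = (-13)·(-5) + (-5)·(-4) + (-5)·3 = 65 + 20 - 15 = 70
|v| = √(25 + 16 + 9) = √50 ≈ 7.0711
comp_v u = 70 / √50 ≈ 9.899

9.899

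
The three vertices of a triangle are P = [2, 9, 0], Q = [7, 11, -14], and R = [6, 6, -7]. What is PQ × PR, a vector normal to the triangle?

PQ = (5, 2, -14)
PR = (4, -3, -7)
i: 2·(-7) - (-14)·(-3) = -14 - 42 = -56
j: (-14)·4 - 5·(-7) = -56 - (-35) = -21
k: 5·(-3) - 2·4 = -15 - 8 = -23
PQ × PR = (-56, -21, -23)

(-56, -21, -23)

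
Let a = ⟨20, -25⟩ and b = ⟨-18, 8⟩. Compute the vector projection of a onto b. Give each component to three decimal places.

(25.979, -11.546)

a · b = 20·(-18) + (-25)·8 = -360 - 200 = -560
|b|² = 324 + 64 = 388
proj_b a = (-560/388) · (-18, 8) ≈ (25.979, -11.546)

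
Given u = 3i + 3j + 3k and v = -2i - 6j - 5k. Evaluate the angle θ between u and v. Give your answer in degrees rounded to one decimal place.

u · v = 3·(-2) + 3·(-6) + 3·(-5) = -6 - 18 - 15 = -39
|u|² = 9 + 9 + 9 = 27,  |u| = √27 ≈ 5.196152
|v|² = 4 + 36 + 25 = 65,  |v| = √65 ≈ 8.062258
cos θ = -39 / (5.196152 · 8.062258) ≈ -0.93095
θ = arccos(-0.93095) ≈ 158.6°

158.6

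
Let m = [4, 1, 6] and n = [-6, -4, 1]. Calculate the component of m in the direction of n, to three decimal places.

-3.022

m · n = 4·(-6) + 1·(-4) + 6·1 = -24 - 4 + 6 = -22
|n| = √(36 + 16 + 1) = √53 ≈ 7.2801
comp_n m = -22 / √53 ≈ -3.022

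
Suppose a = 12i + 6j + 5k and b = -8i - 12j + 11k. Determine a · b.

a · b = 12·(-8) + 6·(-12) + 5·11 = -96 - 72 + 55 = -113

-113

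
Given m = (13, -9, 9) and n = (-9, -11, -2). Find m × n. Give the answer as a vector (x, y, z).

i: (-9)·(-2) - 9·(-11) = 18 - (-99) = 117
j: 9·(-9) - 13·(-2) = -81 - (-26) = -55
k: 13·(-11) - (-9)·(-9) = -143 - 81 = -224
m × n = (117, -55, -224)

(117, -55, -224)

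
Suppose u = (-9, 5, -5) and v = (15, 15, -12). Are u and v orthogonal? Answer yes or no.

u · v = (-9)·15 + 5·15 + (-5)·(-12) = -135 + 75 + 60 = 0
Zero, so the vectors are orthogonal.

yes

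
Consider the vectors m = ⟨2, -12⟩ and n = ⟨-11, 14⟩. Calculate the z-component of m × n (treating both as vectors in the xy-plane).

-104

2·14 - (-12)·(-11) = 28 - 132 = -104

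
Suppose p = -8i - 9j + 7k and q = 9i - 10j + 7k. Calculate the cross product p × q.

i: (-9)·7 - 7·(-10) = -63 - (-70) = 7
j: 7·9 - (-8)·7 = 63 - (-56) = 119
k: (-8)·(-10) - (-9)·9 = 80 - (-81) = 161
p × q = (7, 119, 161)

(7, 119, 161)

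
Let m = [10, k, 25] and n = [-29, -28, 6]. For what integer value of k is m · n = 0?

m · n = 10·(-29) + k·(-28) + 25·6 = -140 - 28k
Set equal to 0: -28k = 140, so k = -5.

-5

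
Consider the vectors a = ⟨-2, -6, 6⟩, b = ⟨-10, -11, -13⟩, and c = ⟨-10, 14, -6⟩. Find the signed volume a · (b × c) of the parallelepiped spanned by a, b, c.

b × c:
i: (-11)·(-6) - (-13)·14 = 66 - (-182) = 248
j: (-13)·(-10) - (-10)·(-6) = 130 - 60 = 70
k: (-10)·14 - (-11)·(-10) = -140 - 110 = -250
b × c = (248, 70, -250)
a · (b × c) = (-2)·248 + (-6)·70 + 6·(-250) = -496 - 420 - 1500 = -2416

-2416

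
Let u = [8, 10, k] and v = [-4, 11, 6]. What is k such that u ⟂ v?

-13

u · v = 8·(-4) + 10·11 + k·6 = 78 + 6k
Set equal to 0: 6k = -78, so k = -13.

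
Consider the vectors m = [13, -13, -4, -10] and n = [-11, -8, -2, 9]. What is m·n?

m · n = 13·(-11) + (-13)·(-8) + (-4)·(-2) + (-10)·9 = -143 + 104 + 8 - 90 = -121

-121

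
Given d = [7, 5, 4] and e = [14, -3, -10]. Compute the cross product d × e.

(-38, 126, -91)

i: 5·(-10) - 4·(-3) = -50 - (-12) = -38
j: 4·14 - 7·(-10) = 56 - (-70) = 126
k: 7·(-3) - 5·14 = -21 - 70 = -91
d × e = (-38, 126, -91)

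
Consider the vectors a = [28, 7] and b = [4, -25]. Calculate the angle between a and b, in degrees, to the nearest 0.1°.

94.9

a · b = 28·4 + 7·(-25) = 112 - 175 = -63
|a|² = 784 + 49 = 833,  |a| = √833 ≈ 28.861739
|b|² = 16 + 625 = 641,  |b| = √641 ≈ 25.317978
cos θ = -63 / (28.861739 · 25.317978) ≈ -0.08622
θ = arccos(-0.08622) ≈ 94.9°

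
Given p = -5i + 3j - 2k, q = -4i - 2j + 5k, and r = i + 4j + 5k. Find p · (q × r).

253

q × r:
i: (-2)·5 - 5·4 = -10 - 20 = -30
j: 5·1 - (-4)·5 = 5 - (-20) = 25
k: (-4)·4 - (-2)·1 = -16 - (-2) = -14
q × r = (-30, 25, -14)
p · (q × r) = (-5)·(-30) + 3·25 + (-2)·(-14) = 150 + 75 + 28 = 253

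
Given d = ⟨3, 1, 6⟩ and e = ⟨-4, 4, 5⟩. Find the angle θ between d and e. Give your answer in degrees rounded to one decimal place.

d · e = 3·(-4) + 1·4 + 6·5 = -12 + 4 + 30 = 22
|d|² = 9 + 1 + 36 = 46,  |d| = √46 ≈ 6.782330
|e|² = 16 + 16 + 25 = 57,  |e| = √57 ≈ 7.549834
cos θ = 22 / (6.782330 · 7.549834) ≈ 0.42964
θ = arccos(0.42964) ≈ 64.6°

64.6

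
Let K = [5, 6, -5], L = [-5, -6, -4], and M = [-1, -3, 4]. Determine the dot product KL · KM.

KL = L − K = (-10, -12, 1)
KM = M − K = (-6, -9, 9)
KL · KM = (-10)·(-6) + (-12)·(-9) + 1·9 = 60 + 108 + 9 = 177

177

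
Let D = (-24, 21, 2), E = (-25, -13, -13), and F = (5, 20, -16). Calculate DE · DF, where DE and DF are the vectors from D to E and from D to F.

275

DE = E − D = (-1, -34, -15)
DF = F − D = (29, -1, -18)
DE · DF = (-1)·29 + (-34)·(-1) + (-15)·(-18) = -29 + 34 + 270 = 275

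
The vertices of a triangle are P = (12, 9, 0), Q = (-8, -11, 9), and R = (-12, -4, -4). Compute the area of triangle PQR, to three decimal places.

209.060

PQ = (-20, -20, 9),  PR = (-24, -13, -4)
i: (-20)·(-4) - 9·(-13) = 80 - (-117) = 197
j: 9·(-24) - (-20)·(-4) = -216 - 80 = -296
k: (-20)·(-13) - (-20)·(-24) = 260 - 480 = -220
PQ × PR = (197, -296, -220)
|PQ × PR| = √174825 ≈ 418.1208
area = ½ · 418.1208 ≈ 209.060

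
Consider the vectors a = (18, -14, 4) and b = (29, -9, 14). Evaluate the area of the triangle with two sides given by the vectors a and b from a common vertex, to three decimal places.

i: (-14)·14 - 4·(-9) = -196 - (-36) = -160
j: 4·29 - 18·14 = 116 - 252 = -136
k: 18·(-9) - (-14)·29 = -162 - (-406) = 244
a × b = (-160, -136, 244)
|a × b| = √((-160)² + (-136)² + 244²) = √103632 ≈ 321.9192
area = ½ · 321.9192 ≈ 160.960

160.960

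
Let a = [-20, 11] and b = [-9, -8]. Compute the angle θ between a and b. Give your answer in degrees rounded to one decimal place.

a · b = (-20)·(-9) + 11·(-8) = 180 - 88 = 92
|a|² = 400 + 121 = 521,  |a| = √521 ≈ 22.825424
|b|² = 81 + 64 = 145,  |b| = √145 ≈ 12.041595
cos θ = 92 / (22.825424 · 12.041595) ≈ 0.33472
θ = arccos(0.33472) ≈ 70.4°

70.4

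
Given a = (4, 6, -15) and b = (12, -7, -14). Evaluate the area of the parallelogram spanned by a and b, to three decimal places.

i: 6·(-14) - (-15)·(-7) = -84 - 105 = -189
j: (-15)·12 - 4·(-14) = -180 - (-56) = -124
k: 4·(-7) - 6·12 = -28 - 72 = -100
a × b = (-189, -124, -100)
|a × b| = √((-189)² + (-124)² + (-100)²) = √61097 ≈ 247.1781

247.178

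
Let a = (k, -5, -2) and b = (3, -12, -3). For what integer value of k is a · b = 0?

-22

a · b = k·3 + (-5)·(-12) + (-2)·(-3) = 66 + 3k
Set equal to 0: 3k = -66, so k = -22.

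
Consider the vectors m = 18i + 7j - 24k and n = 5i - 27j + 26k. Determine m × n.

i: 7·26 - (-24)·(-27) = 182 - 648 = -466
j: (-24)·5 - 18·26 = -120 - 468 = -588
k: 18·(-27) - 7·5 = -486 - 35 = -521
m × n = (-466, -588, -521)

(-466, -588, -521)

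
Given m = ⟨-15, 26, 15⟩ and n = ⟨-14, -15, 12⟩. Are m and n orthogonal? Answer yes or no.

m · n = (-15)·(-14) + 26·(-15) + 15·12 = 210 - 390 + 180 = 0
Zero, so the vectors are orthogonal.

yes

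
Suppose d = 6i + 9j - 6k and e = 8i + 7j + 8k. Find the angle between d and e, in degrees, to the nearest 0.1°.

d · e = 6·8 + 9·7 + (-6)·8 = 48 + 63 - 48 = 63
|d|² = 36 + 81 + 36 = 153,  |d| = √153 ≈ 12.369317
|e|² = 64 + 49 + 64 = 177,  |e| = √177 ≈ 13.304135
cos θ = 63 / (12.369317 · 13.304135) ≈ 0.38283
θ = arccos(0.38283) ≈ 67.5°

67.5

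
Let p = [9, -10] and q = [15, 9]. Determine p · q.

45

p · q = 9·15 + (-10)·9 = 135 - 90 = 45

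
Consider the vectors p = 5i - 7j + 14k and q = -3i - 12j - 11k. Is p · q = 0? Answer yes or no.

p · q = 5·(-3) + (-7)·(-12) + 14·(-11) = -15 + 84 - 154 = -85
Nonzero, so the vectors are not orthogonal.

no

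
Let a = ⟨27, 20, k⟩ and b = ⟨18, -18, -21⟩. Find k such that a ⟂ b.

a · b = 27·18 + 20·(-18) + k·(-21) = 126 - 21k
Set equal to 0: -21k = -126, so k = 6.

6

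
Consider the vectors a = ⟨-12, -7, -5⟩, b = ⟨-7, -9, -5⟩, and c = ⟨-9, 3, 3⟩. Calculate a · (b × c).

192

b × c:
i: (-9)·3 - (-5)·3 = -27 - (-15) = -12
j: (-5)·(-9) - (-7)·3 = 45 - (-21) = 66
k: (-7)·3 - (-9)·(-9) = -21 - 81 = -102
b × c = (-12, 66, -102)
a · (b × c) = (-12)·(-12) + (-7)·66 + (-5)·(-102) = 144 - 462 + 510 = 192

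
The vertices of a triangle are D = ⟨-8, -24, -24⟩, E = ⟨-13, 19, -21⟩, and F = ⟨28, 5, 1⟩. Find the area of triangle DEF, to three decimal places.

DE = (-5, 43, 3),  DF = (36, 29, 25)
i: 43·25 - 3·29 = 1075 - 87 = 988
j: 3·36 - (-5)·25 = 108 - (-125) = 233
k: (-5)·29 - 43·36 = -145 - 1548 = -1693
DE × DF = (988, 233, -1693)
|DE × DF| = √3896682 ≈ 1974.0015
area = ½ · 1974.0015 ≈ 987.001

987.001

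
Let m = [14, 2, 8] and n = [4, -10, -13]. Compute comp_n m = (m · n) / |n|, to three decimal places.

-4.028

m · n = 14·4 + 2·(-10) + 8·(-13) = 56 - 20 - 104 = -68
|n| = √(16 + 100 + 169) = √285 ≈ 16.8819
comp_n m = -68 / √285 ≈ -4.028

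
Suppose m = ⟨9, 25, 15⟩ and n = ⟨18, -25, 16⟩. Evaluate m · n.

m · n = 9·18 + 25·(-25) + 15·16 = 162 - 625 + 240 = -223

-223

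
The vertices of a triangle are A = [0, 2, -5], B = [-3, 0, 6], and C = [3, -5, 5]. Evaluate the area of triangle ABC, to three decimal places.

44.573

AB = (-3, -2, 11),  AC = (3, -7, 10)
i: (-2)·10 - 11·(-7) = -20 - (-77) = 57
j: 11·3 - (-3)·10 = 33 - (-30) = 63
k: (-3)·(-7) - (-2)·3 = 21 - (-6) = 27
AB × AC = (57, 63, 27)
|AB × AC| = √7947 ≈ 89.1459
area = ½ · 89.1459 ≈ 44.573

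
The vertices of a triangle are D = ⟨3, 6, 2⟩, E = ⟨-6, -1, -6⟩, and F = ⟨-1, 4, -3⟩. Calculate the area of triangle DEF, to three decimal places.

DE = (-9, -7, -8),  DF = (-4, -2, -5)
i: (-7)·(-5) - (-8)·(-2) = 35 - 16 = 19
j: (-8)·(-4) - (-9)·(-5) = 32 - 45 = -13
k: (-9)·(-2) - (-7)·(-4) = 18 - 28 = -10
DE × DF = (19, -13, -10)
|DE × DF| = √630 ≈ 25.0998
area = ½ · 25.0998 ≈ 12.550

12.550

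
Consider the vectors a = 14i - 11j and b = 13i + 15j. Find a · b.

17

a · b = 14·13 + (-11)·15 = 182 - 165 = 17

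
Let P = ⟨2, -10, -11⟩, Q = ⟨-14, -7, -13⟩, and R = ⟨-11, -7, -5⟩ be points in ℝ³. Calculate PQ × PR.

(24, 122, -9)

PQ = (-16, 3, -2)
PR = (-13, 3, 6)
i: 3·6 - (-2)·3 = 18 - (-6) = 24
j: (-2)·(-13) - (-16)·6 = 26 - (-96) = 122
k: (-16)·3 - 3·(-13) = -48 - (-39) = -9
PQ × PR = (24, 122, -9)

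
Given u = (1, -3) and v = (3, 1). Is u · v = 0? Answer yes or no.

u · v = 1·3 + (-3)·1 = 3 - 3 = 0
Zero, so the vectors are orthogonal.

yes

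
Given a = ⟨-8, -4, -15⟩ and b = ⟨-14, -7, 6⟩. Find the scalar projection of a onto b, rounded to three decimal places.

a · b = (-8)·(-14) + (-4)·(-7) + (-15)·6 = 112 + 28 - 90 = 50
|b| = √(196 + 49 + 36) = √281 ≈ 16.7631
comp_b a = 50 / √281 ≈ 2.983

2.983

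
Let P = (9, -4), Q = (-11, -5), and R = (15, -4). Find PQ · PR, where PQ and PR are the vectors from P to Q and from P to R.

PQ = Q − P = (-20, -1)
PR = R − P = (6, 0)
PQ · PR = (-20)·6 + (-1)·0 = -120 + 0 = -120

-120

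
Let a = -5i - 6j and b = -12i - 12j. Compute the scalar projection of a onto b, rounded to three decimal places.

a · b = (-5)·(-12) + (-6)·(-12) = 60 + 72 = 132
|b| = √(144 + 144) = √288 ≈ 16.9706
comp_b a = 132 / √288 ≈ 7.778

7.778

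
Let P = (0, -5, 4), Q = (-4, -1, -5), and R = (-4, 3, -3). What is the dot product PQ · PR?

PQ = Q − P = (-4, 4, -9)
PR = R − P = (-4, 8, -7)
PQ · PR = (-4)·(-4) + 4·8 + (-9)·(-7) = 16 + 32 + 63 = 111

111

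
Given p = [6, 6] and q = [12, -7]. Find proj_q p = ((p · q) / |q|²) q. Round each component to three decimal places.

p · q = 6·12 + 6·(-7) = 72 - 42 = 30
|q|² = 144 + 49 = 193
proj_q p = (30/193) · (12, -7) ≈ (1.865, -1.088)

(1.865, -1.088)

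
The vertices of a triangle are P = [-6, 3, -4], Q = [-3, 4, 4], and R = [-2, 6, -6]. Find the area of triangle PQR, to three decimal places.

23.157

PQ = (3, 1, 8),  PR = (4, 3, -2)
i: 1·(-2) - 8·3 = -2 - 24 = -26
j: 8·4 - 3·(-2) = 32 - (-6) = 38
k: 3·3 - 1·4 = 9 - 4 = 5
PQ × PR = (-26, 38, 5)
|PQ × PR| = √2145 ≈ 46.3141
area = ½ · 46.3141 ≈ 23.157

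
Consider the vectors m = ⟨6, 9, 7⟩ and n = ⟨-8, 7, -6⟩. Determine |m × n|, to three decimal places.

i: 9·(-6) - 7·7 = -54 - 49 = -103
j: 7·(-8) - 6·(-6) = -56 - (-36) = -20
k: 6·7 - 9·(-8) = 42 - (-72) = 114
m × n = (-103, -20, 114)
|m × n| = √((-103)² + (-20)² + 114²) = √24005 ≈ 154.9355

154.935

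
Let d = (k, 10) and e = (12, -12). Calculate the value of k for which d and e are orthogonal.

10

d · e = k·12 + 10·(-12) = -120 + 12k
Set equal to 0: 12k = 120, so k = 10.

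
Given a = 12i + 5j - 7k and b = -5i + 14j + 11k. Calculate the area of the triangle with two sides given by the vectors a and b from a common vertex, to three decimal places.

132.351

i: 5·11 - (-7)·14 = 55 - (-98) = 153
j: (-7)·(-5) - 12·11 = 35 - 132 = -97
k: 12·14 - 5·(-5) = 168 - (-25) = 193
a × b = (153, -97, 193)
|a × b| = √(153² + (-97)² + 193²) = √70067 ≈ 264.7017
area = ½ · 264.7017 ≈ 132.351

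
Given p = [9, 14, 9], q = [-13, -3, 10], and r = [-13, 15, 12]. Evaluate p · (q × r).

-3416

q × r:
i: (-3)·12 - 10·15 = -36 - 150 = -186
j: 10·(-13) - (-13)·12 = -130 - (-156) = 26
k: (-13)·15 - (-3)·(-13) = -195 - 39 = -234
q × r = (-186, 26, -234)
p · (q × r) = 9·(-186) + 14·26 + 9·(-234) = -1674 + 364 - 2106 = -3416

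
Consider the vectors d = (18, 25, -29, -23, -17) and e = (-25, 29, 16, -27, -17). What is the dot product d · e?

d · e = 18·(-25) + 25·29 + (-29)·16 + (-23)·(-27) + (-17)·(-17) = -450 + 725 - 464 + 621 + 289 = 721

721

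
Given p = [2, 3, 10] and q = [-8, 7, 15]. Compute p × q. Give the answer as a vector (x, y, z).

i: 3·15 - 10·7 = 45 - 70 = -25
j: 10·(-8) - 2·15 = -80 - 30 = -110
k: 2·7 - 3·(-8) = 14 - (-24) = 38
p × q = (-25, -110, 38)

(-25, -110, 38)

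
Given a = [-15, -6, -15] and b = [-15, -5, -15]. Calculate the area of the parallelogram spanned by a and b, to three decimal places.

i: (-6)·(-15) - (-15)·(-5) = 90 - 75 = 15
j: (-15)·(-15) - (-15)·(-15) = 225 - 225 = 0
k: (-15)·(-5) - (-6)·(-15) = 75 - 90 = -15
a × b = (15, 0, -15)
|a × b| = √(15² + 0² + (-15)²) = √450 ≈ 21.2132

21.213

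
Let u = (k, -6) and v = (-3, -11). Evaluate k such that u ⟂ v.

22

u · v = k·(-3) + (-6)·(-11) = 66 - 3k
Set equal to 0: -3k = -66, so k = 22.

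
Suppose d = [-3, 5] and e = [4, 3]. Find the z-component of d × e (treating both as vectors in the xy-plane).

(-3)·3 - 5·4 = -9 - 20 = -29

-29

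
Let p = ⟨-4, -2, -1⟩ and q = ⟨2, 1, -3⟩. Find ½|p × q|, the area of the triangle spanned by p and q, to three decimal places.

7.826

i: (-2)·(-3) - (-1)·1 = 6 - (-1) = 7
j: (-1)·2 - (-4)·(-3) = -2 - 12 = -14
k: (-4)·1 - (-2)·2 = -4 - (-4) = 0
p × q = (7, -14, 0)
|p × q| = √(7² + (-14)² + 0²) = √245 ≈ 15.6525
area = ½ · 15.6525 ≈ 7.826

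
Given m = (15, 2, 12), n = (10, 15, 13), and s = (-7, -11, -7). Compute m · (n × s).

n × s:
i: 15·(-7) - 13·(-11) = -105 - (-143) = 38
j: 13·(-7) - 10·(-7) = -91 - (-70) = -21
k: 10·(-11) - 15·(-7) = -110 - (-105) = -5
n × s = (38, -21, -5)
m · (n × s) = 15·38 + 2·(-21) + 12·(-5) = 570 - 42 - 60 = 468

468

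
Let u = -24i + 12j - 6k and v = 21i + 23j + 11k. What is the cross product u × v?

(270, 138, -804)

i: 12·11 - (-6)·23 = 132 - (-138) = 270
j: (-6)·21 - (-24)·11 = -126 - (-264) = 138
k: (-24)·23 - 12·21 = -552 - 252 = -804
u × v = (270, 138, -804)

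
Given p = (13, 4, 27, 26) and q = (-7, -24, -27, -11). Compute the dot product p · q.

-1202

p · q = 13·(-7) + 4·(-24) + 27·(-27) + 26·(-11) = -91 - 96 - 729 - 286 = -1202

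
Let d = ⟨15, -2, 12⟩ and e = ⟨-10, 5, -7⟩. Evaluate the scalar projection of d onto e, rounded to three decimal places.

d · e = 15·(-10) + (-2)·5 + 12·(-7) = -150 - 10 - 84 = -244
|e| = √(100 + 25 + 49) = √174 ≈ 13.1909
comp_e d = -244 / √174 ≈ -18.498

-18.498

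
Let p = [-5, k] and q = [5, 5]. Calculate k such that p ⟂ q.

5

p · q = (-5)·5 + k·5 = -25 + 5k
Set equal to 0: 5k = 25, so k = 5.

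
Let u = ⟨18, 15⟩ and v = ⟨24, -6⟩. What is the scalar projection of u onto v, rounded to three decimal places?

13.825

u · v = 18·24 + 15·(-6) = 432 - 90 = 342
|v| = √(576 + 36) = √612 ≈ 24.7386
comp_v u = 342 / √612 ≈ 13.825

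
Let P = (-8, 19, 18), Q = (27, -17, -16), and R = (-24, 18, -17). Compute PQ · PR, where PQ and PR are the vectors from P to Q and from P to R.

PQ = Q − P = (35, -36, -34)
PR = R − P = (-16, -1, -35)
PQ · PR = 35·(-16) + (-36)·(-1) + (-34)·(-35) = -560 + 36 + 1190 = 666

666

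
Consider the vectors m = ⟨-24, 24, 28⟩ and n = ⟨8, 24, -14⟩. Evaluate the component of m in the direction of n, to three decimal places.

m · n = (-24)·8 + 24·24 + 28·(-14) = -192 + 576 - 392 = -8
|n| = √(64 + 576 + 196) = √836 ≈ 28.9137
comp_n m = -8 / √836 ≈ -0.277

-0.277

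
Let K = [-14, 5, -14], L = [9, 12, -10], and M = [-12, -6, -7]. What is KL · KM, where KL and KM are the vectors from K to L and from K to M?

-3

KL = L − K = (23, 7, 4)
KM = M − K = (2, -11, 7)
KL · KM = 23·2 + 7·(-11) + 4·7 = 46 - 77 + 28 = -3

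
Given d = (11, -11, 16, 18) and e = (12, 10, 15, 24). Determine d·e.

d · e = 11·12 + (-11)·10 + 16·15 + 18·24 = 132 - 110 + 240 + 432 = 694

694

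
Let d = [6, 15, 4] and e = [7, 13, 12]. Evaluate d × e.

i: 15·12 - 4·13 = 180 - 52 = 128
j: 4·7 - 6·12 = 28 - 72 = -44
k: 6·13 - 15·7 = 78 - 105 = -27
d × e = (128, -44, -27)

(128, -44, -27)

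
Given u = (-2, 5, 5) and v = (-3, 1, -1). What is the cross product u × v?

(-10, -17, 13)

i: 5·(-1) - 5·1 = -5 - 5 = -10
j: 5·(-3) - (-2)·(-1) = -15 - 2 = -17
k: (-2)·1 - 5·(-3) = -2 - (-15) = 13
u × v = (-10, -17, 13)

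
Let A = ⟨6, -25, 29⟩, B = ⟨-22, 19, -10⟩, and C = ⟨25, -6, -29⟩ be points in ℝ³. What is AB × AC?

AB = (-28, 44, -39)
AC = (19, 19, -58)
i: 44·(-58) - (-39)·19 = -2552 - (-741) = -1811
j: (-39)·19 - (-28)·(-58) = -741 - 1624 = -2365
k: (-28)·19 - 44·19 = -532 - 836 = -1368
AB × AC = (-1811, -2365, -1368)

(-1811, -2365, -1368)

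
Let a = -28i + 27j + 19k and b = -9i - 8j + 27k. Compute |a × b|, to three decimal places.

i: 27·27 - 19·(-8) = 729 - (-152) = 881
j: 19·(-9) - (-28)·27 = -171 - (-756) = 585
k: (-28)·(-8) - 27·(-9) = 224 - (-243) = 467
a × b = (881, 585, 467)
|a × b| = √(881² + 585² + 467²) = √1336475 ≈ 1156.0601

1156.060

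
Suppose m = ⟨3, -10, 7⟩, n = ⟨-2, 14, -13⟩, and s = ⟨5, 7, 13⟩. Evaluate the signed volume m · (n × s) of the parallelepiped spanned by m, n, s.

n × s:
i: 14·13 - (-13)·7 = 182 - (-91) = 273
j: (-13)·5 - (-2)·13 = -65 - (-26) = -39
k: (-2)·7 - 14·5 = -14 - 70 = -84
n × s = (273, -39, -84)
m · (n × s) = 3·273 + (-10)·(-39) + 7·(-84) = 819 + 390 - 588 = 621

621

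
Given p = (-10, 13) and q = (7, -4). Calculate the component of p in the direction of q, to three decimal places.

-15.132

p · q = (-10)·7 + 13·(-4) = -70 - 52 = -122
|q| = √(49 + 16) = √65 ≈ 8.0623
comp_q p = -122 / √65 ≈ -15.132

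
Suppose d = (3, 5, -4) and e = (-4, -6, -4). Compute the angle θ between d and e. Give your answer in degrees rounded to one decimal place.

116.5

d · e = 3·(-4) + 5·(-6) + (-4)·(-4) = -12 - 30 + 16 = -26
|d|² = 9 + 25 + 16 = 50,  |d| = √50 ≈ 7.071068
|e|² = 16 + 36 + 16 = 68,  |e| = √68 ≈ 8.246211
cos θ = -26 / (7.071068 · 8.246211) ≈ -0.44590
θ = arccos(-0.44590) ≈ 116.5°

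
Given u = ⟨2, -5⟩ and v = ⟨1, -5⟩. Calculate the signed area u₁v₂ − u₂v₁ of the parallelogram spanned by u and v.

-5

2·(-5) - (-5)·1 = -10 - (-5) = -5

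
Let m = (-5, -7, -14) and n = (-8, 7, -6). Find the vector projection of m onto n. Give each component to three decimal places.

m · n = (-5)·(-8) + (-7)·7 + (-14)·(-6) = 40 - 49 + 84 = 75
|n|² = 64 + 49 + 36 = 149
proj_n m = (75/149) · (-8, 7, -6) ≈ (-4.027, 3.523, -3.020)

(-4.027, 3.523, -3.020)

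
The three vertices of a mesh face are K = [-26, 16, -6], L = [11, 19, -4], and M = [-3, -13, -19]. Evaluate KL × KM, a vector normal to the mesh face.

KL = (37, 3, 2)
KM = (23, -29, -13)
i: 3·(-13) - 2·(-29) = -39 - (-58) = 19
j: 2·23 - 37·(-13) = 46 - (-481) = 527
k: 37·(-29) - 3·23 = -1073 - 69 = -1142
KL × KM = (19, 527, -1142)

(19, 527, -1142)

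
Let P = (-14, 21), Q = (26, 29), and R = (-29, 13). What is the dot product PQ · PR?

PQ = Q − P = (40, 8)
PR = R − P = (-15, -8)
PQ · PR = 40·(-15) + 8·(-8) = -600 - 64 = -664

-664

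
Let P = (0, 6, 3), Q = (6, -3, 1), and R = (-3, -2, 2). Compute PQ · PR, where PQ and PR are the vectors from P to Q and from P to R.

56

PQ = Q − P = (6, -9, -2)
PR = R − P = (-3, -8, -1)
PQ · PR = 6·(-3) + (-9)·(-8) + (-2)·(-1) = -18 + 72 + 2 = 56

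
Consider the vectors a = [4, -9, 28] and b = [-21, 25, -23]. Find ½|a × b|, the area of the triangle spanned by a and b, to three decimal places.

352.486

i: (-9)·(-23) - 28·25 = 207 - 700 = -493
j: 28·(-21) - 4·(-23) = -588 - (-92) = -496
k: 4·25 - (-9)·(-21) = 100 - 189 = -89
a × b = (-493, -496, -89)
|a × b| = √((-493)² + (-496)² + (-89)²) = √496986 ≈ 704.9723
area = ½ · 704.9723 ≈ 352.486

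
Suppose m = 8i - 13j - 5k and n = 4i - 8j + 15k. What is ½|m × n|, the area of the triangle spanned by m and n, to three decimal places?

136.902

i: (-13)·15 - (-5)·(-8) = -195 - 40 = -235
j: (-5)·4 - 8·15 = -20 - 120 = -140
k: 8·(-8) - (-13)·4 = -64 - (-52) = -12
m × n = (-235, -140, -12)
|m × n| = √((-235)² + (-140)² + (-12)²) = √74969 ≈ 273.8047
area = ½ · 273.8047 ≈ 136.902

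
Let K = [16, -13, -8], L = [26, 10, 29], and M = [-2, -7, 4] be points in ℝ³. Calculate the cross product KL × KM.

(54, -786, 474)

KL = (10, 23, 37)
KM = (-18, 6, 12)
i: 23·12 - 37·6 = 276 - 222 = 54
j: 37·(-18) - 10·12 = -666 - 120 = -786
k: 10·6 - 23·(-18) = 60 - (-414) = 474
KL × KM = (54, -786, 474)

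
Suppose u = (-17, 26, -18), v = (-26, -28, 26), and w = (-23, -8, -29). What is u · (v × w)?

v × w:
i: (-28)·(-29) - 26·(-8) = 812 - (-208) = 1020
j: 26·(-23) - (-26)·(-29) = -598 - 754 = -1352
k: (-26)·(-8) - (-28)·(-23) = 208 - 644 = -436
v × w = (1020, -1352, -436)
u · (v × w) = (-17)·1020 + 26·(-1352) + (-18)·(-436) = -17340 - 35152 + 7848 = -44644

-44644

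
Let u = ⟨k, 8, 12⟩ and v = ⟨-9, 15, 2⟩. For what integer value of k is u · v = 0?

u · v = k·(-9) + 8·15 + 12·2 = 144 - 9k
Set equal to 0: -9k = -144, so k = 16.

16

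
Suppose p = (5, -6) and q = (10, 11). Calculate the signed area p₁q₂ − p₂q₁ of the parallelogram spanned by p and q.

115

5·11 - (-6)·10 = 55 - (-60) = 115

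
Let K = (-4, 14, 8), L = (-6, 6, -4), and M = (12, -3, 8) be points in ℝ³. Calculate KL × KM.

(-204, -192, 162)

KL = (-2, -8, -12)
KM = (16, -17, 0)
i: (-8)·0 - (-12)·(-17) = 0 - 204 = -204
j: (-12)·16 - (-2)·0 = -192 - 0 = -192
k: (-2)·(-17) - (-8)·16 = 34 - (-128) = 162
KL × KM = (-204, -192, 162)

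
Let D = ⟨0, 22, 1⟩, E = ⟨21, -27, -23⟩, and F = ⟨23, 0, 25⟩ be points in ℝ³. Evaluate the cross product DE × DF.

(-1704, -1056, 665)

DE = (21, -49, -24)
DF = (23, -22, 24)
i: (-49)·24 - (-24)·(-22) = -1176 - 528 = -1704
j: (-24)·23 - 21·24 = -552 - 504 = -1056
k: 21·(-22) - (-49)·23 = -462 - (-1127) = 665
DE × DF = (-1704, -1056, 665)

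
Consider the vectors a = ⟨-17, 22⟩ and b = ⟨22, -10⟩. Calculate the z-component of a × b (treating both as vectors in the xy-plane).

(-17)·(-10) - 22·22 = 170 - 484 = -314

-314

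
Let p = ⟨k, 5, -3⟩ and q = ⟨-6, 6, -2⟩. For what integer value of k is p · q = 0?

6

p · q = k·(-6) + 5·6 + (-3)·(-2) = 36 - 6k
Set equal to 0: -6k = -36, so k = 6.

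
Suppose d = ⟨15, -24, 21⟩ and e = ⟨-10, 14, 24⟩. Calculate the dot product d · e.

18

d · e = 15·(-10) + (-24)·14 + 21·24 = -150 - 336 + 504 = 18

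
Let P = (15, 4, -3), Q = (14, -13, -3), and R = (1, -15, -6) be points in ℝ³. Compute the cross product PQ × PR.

(51, -3, -219)

PQ = (-1, -17, 0)
PR = (-14, -19, -3)
i: (-17)·(-3) - 0·(-19) = 51 - 0 = 51
j: 0·(-14) - (-1)·(-3) = 0 - 3 = -3
k: (-1)·(-19) - (-17)·(-14) = 19 - 238 = -219
PQ × PR = (51, -3, -219)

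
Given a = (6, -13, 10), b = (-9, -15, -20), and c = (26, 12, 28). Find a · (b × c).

b × c:
i: (-15)·28 - (-20)·12 = -420 - (-240) = -180
j: (-20)·26 - (-9)·28 = -520 - (-252) = -268
k: (-9)·12 - (-15)·26 = -108 - (-390) = 282
b × c = (-180, -268, 282)
a · (b × c) = 6·(-180) + (-13)·(-268) + 10·282 = -1080 + 3484 + 2820 = 5224

5224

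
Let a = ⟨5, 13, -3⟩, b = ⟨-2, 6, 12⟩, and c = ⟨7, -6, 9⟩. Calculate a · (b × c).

2046

b × c:
i: 6·9 - 12·(-6) = 54 - (-72) = 126
j: 12·7 - (-2)·9 = 84 - (-18) = 102
k: (-2)·(-6) - 6·7 = 12 - 42 = -30
b × c = (126, 102, -30)
a · (b × c) = 5·126 + 13·102 + (-3)·(-30) = 630 + 1326 + 90 = 2046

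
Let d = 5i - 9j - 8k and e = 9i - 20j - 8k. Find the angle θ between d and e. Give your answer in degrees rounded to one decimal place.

d · e = 5·9 + (-9)·(-20) + (-8)·(-8) = 45 + 180 + 64 = 289
|d|² = 25 + 81 + 64 = 170,  |d| = √170 ≈ 13.038405
|e|² = 81 + 400 + 64 = 545,  |e| = √545 ≈ 23.345235
cos θ = 289 / (13.038405 · 23.345235) ≈ 0.94946
θ = arccos(0.94946) ≈ 18.3°

18.3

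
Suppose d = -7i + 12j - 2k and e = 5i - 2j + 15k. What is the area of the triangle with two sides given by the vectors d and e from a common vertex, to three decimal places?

i: 12·15 - (-2)·(-2) = 180 - 4 = 176
j: (-2)·5 - (-7)·15 = -10 - (-105) = 95
k: (-7)·(-2) - 12·5 = 14 - 60 = -46
d × e = (176, 95, -46)
|d × e| = √(176² + 95² + (-46)²) = √42117 ≈ 205.2243
area = ½ · 205.2243 ≈ 102.612

102.612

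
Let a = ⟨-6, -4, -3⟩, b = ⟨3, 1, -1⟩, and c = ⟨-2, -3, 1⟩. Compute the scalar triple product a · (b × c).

37

b × c:
i: 1·1 - (-1)·(-3) = 1 - 3 = -2
j: (-1)·(-2) - 3·1 = 2 - 3 = -1
k: 3·(-3) - 1·(-2) = -9 - (-2) = -7
b × c = (-2, -1, -7)
a · (b × c) = (-6)·(-2) + (-4)·(-1) + (-3)·(-7) = 12 + 4 + 21 = 37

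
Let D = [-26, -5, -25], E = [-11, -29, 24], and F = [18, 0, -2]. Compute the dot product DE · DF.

1667

DE = E − D = (15, -24, 49)
DF = F − D = (44, 5, 23)
DE · DF = 15·44 + (-24)·5 + 49·23 = 660 - 120 + 1127 = 1667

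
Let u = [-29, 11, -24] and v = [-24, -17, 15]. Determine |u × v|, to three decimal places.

i: 11·15 - (-24)·(-17) = 165 - 408 = -243
j: (-24)·(-24) - (-29)·15 = 576 - (-435) = 1011
k: (-29)·(-17) - 11·(-24) = 493 - (-264) = 757
u × v = (-243, 1011, 757)
|u × v| = √((-243)² + 1011² + 757²) = √1654219 ≈ 1286.1645

1286.164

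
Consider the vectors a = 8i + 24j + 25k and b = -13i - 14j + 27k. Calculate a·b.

235

a · b = 8·(-13) + 24·(-14) + 25·27 = -104 - 336 + 675 = 235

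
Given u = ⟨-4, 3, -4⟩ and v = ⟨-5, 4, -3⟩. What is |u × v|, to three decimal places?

10.677

i: 3·(-3) - (-4)·4 = -9 - (-16) = 7
j: (-4)·(-5) - (-4)·(-3) = 20 - 12 = 8
k: (-4)·4 - 3·(-5) = -16 - (-15) = -1
u × v = (7, 8, -1)
|u × v| = √(7² + 8² + (-1)²) = √114 ≈ 10.6771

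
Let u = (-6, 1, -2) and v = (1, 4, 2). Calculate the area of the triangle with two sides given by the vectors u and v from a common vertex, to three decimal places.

i: 1·2 - (-2)·4 = 2 - (-8) = 10
j: (-2)·1 - (-6)·2 = -2 - (-12) = 10
k: (-6)·4 - 1·1 = -24 - 1 = -25
u × v = (10, 10, -25)
|u × v| = √(10² + 10² + (-25)²) = √825 ≈ 28.7228
area = ½ · 28.7228 ≈ 14.361

14.361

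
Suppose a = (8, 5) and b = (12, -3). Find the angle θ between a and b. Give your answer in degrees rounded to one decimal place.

46.0

a · b = 8·12 + 5·(-3) = 96 - 15 = 81
|a|² = 64 + 25 = 89,  |a| = √89 ≈ 9.433981
|b|² = 144 + 9 = 153,  |b| = √153 ≈ 12.369317
cos θ = 81 / (9.433981 · 12.369317) ≈ 0.69414
θ = arccos(0.69414) ≈ 46.0°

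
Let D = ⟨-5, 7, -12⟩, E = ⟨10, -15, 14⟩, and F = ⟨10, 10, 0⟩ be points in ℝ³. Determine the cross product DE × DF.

DE = (15, -22, 26)
DF = (15, 3, 12)
i: (-22)·12 - 26·3 = -264 - 78 = -342
j: 26·15 - 15·12 = 390 - 180 = 210
k: 15·3 - (-22)·15 = 45 - (-330) = 375
DE × DF = (-342, 210, 375)

(-342, 210, 375)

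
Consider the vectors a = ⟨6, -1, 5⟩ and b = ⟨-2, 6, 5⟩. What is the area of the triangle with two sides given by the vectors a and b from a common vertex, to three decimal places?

i: (-1)·5 - 5·6 = -5 - 30 = -35
j: 5·(-2) - 6·5 = -10 - 30 = -40
k: 6·6 - (-1)·(-2) = 36 - 2 = 34
a × b = (-35, -40, 34)
|a × b| = √((-35)² + (-40)² + 34²) = √3981 ≈ 63.0952
area = ½ · 63.0952 ≈ 31.548

31.548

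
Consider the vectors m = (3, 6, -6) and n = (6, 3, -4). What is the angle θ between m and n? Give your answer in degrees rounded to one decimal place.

m · n = 3·6 + 6·3 + (-6)·(-4) = 18 + 18 + 24 = 60
|m|² = 9 + 36 + 36 = 81,  |m| = √81 ≈ 9.000000
|n|² = 36 + 9 + 16 = 61,  |n| = √61 ≈ 7.810250
cos θ = 60 / (9.000000 · 7.810250) ≈ 0.85358
θ = arccos(0.85358) ≈ 31.4°

31.4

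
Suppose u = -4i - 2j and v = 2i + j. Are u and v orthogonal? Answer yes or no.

no

u · v = (-4)·2 + (-2)·1 = -8 - 2 = -10
Nonzero, so the vectors are not orthogonal.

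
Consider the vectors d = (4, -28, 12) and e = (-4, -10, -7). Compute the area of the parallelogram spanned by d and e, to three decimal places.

i: (-28)·(-7) - 12·(-10) = 196 - (-120) = 316
j: 12·(-4) - 4·(-7) = -48 - (-28) = -20
k: 4·(-10) - (-28)·(-4) = -40 - 112 = -152
d × e = (316, -20, -152)
|d × e| = √(316² + (-20)² + (-152)²) = √123360 ≈ 351.2264

351.226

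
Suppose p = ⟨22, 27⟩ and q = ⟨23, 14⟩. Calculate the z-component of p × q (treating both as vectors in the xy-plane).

22·14 - 27·23 = 308 - 621 = -313

-313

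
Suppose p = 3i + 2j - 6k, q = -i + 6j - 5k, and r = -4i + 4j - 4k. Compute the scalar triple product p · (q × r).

-100

q × r:
i: 6·(-4) - (-5)·4 = -24 - (-20) = -4
j: (-5)·(-4) - (-1)·(-4) = 20 - 4 = 16
k: (-1)·4 - 6·(-4) = -4 - (-24) = 20
q × r = (-4, 16, 20)
p · (q × r) = 3·(-4) + 2·16 + (-6)·20 = -12 + 32 - 120 = -100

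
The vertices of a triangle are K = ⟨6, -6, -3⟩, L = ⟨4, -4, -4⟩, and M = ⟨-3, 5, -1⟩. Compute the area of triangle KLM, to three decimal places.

10.124

KL = (-2, 2, -1),  KM = (-9, 11, 2)
i: 2·2 - (-1)·11 = 4 - (-11) = 15
j: (-1)·(-9) - (-2)·2 = 9 - (-4) = 13
k: (-2)·11 - 2·(-9) = -22 - (-18) = -4
KL × KM = (15, 13, -4)
|KL × KM| = √410 ≈ 20.2485
area = ½ · 20.2485 ≈ 10.124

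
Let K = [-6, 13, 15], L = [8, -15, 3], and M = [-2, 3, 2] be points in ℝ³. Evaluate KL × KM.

(244, 134, -28)

KL = (14, -28, -12)
KM = (4, -10, -13)
i: (-28)·(-13) - (-12)·(-10) = 364 - 120 = 244
j: (-12)·4 - 14·(-13) = -48 - (-182) = 134
k: 14·(-10) - (-28)·4 = -140 - (-112) = -28
KL × KM = (244, 134, -28)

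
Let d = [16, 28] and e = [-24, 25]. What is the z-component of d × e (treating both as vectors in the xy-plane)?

1072

16·25 - 28·(-24) = 400 - (-672) = 1072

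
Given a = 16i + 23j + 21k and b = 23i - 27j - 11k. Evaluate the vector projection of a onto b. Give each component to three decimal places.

(-8.073, 9.476, 3.861)

a · b = 16·23 + 23·(-27) + 21·(-11) = 368 - 621 - 231 = -484
|b|² = 529 + 729 + 121 = 1379
proj_b a = (-484/1379) · (23, -27, -11) ≈ (-8.073, 9.476, 3.861)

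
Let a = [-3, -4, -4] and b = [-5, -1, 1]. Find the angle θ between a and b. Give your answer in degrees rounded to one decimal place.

63.2

a · b = (-3)·(-5) + (-4)·(-1) + (-4)·1 = 15 + 4 - 4 = 15
|a|² = 9 + 16 + 16 = 41,  |a| = √41 ≈ 6.403124
|b|² = 25 + 1 + 1 = 27,  |b| = √27 ≈ 5.196152
cos θ = 15 / (6.403124 · 5.196152) ≈ 0.45083
θ = arccos(0.45083) ≈ 63.2°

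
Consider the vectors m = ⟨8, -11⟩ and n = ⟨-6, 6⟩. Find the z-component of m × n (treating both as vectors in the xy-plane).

-18

8·6 - (-11)·(-6) = 48 - 66 = -18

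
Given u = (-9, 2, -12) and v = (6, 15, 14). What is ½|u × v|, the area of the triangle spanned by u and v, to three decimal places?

130.182

i: 2·14 - (-12)·15 = 28 - (-180) = 208
j: (-12)·6 - (-9)·14 = -72 - (-126) = 54
k: (-9)·15 - 2·6 = -135 - 12 = -147
u × v = (208, 54, -147)
|u × v| = √(208² + 54² + (-147)²) = √67789 ≈ 260.3632
area = ½ · 260.3632 ≈ 130.182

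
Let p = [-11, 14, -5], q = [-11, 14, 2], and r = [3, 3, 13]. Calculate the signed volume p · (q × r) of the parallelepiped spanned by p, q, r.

525

q × r:
i: 14·13 - 2·3 = 182 - 6 = 176
j: 2·3 - (-11)·13 = 6 - (-143) = 149
k: (-11)·3 - 14·3 = -33 - 42 = -75
q × r = (176, 149, -75)
p · (q × r) = (-11)·176 + 14·149 + (-5)·(-75) = -1936 + 2086 + 375 = 525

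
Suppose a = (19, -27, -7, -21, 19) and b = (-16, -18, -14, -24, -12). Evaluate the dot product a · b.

a · b = 19·(-16) + (-27)·(-18) + (-7)·(-14) + (-21)·(-24) + 19·(-12) = -304 + 486 + 98 + 504 - 228 = 556

556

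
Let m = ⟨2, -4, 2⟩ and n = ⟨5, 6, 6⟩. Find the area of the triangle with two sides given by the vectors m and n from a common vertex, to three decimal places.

i: (-4)·6 - 2·6 = -24 - 12 = -36
j: 2·5 - 2·6 = 10 - 12 = -2
k: 2·6 - (-4)·5 = 12 - (-20) = 32
m × n = (-36, -2, 32)
|m × n| = √((-36)² + (-2)² + 32²) = √2324 ≈ 48.2079
area = ½ · 48.2079 ≈ 24.104

24.104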